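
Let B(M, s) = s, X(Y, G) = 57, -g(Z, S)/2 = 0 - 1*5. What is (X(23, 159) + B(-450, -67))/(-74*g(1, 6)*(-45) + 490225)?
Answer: -2/104705 ≈ -1.9101e-5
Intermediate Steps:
g(Z, S) = 10 (g(Z, S) = -2*(0 - 1*5) = -2*(0 - 5) = -2*(-5) = 10)
(X(23, 159) + B(-450, -67))/(-74*g(1, 6)*(-45) + 490225) = (57 - 67)/(-74*10*(-45) + 490225) = -10/(-740*(-45) + 490225) = -10/(33300 + 490225) = -10/523525 = -10*1/523525 = -2/104705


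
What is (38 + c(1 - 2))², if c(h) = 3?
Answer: 1681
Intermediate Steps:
(38 + c(1 - 2))² = (38 + 3)² = 41² = 1681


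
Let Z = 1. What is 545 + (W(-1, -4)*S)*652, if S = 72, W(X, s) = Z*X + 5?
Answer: 188321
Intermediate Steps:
W(X, s) = 5 + X (W(X, s) = 1*X + 5 = X + 5 = 5 + X)
545 + (W(-1, -4)*S)*652 = 545 + ((5 - 1)*72)*652 = 545 + (4*72)*652 = 545 + 288*652 = 545 + 187776 = 188321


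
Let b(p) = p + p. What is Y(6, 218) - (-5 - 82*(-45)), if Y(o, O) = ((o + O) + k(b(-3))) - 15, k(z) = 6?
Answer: -3470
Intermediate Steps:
b(p) = 2*p
Y(o, O) = -9 + O + o (Y(o, O) = ((o + O) + 6) - 15 = ((O + o) + 6) - 15 = (6 + O + o) - 15 = -9 + O + o)
Y(6, 218) - (-5 - 82*(-45)) = (-9 + 218 + 6) - (-5 - 82*(-45)) = 215 - (-5 + 3690) = 215 - 1*3685 = 215 - 3685 = -3470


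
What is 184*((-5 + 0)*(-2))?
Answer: 1840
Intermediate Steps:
184*((-5 + 0)*(-2)) = 184*(-5*(-2)) = 184*10 = 1840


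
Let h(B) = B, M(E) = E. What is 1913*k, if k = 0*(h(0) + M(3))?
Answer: 0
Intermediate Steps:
k = 0 (k = 0*(0 + 3) = 0*3 = 0)
1913*k = 1913*0 = 0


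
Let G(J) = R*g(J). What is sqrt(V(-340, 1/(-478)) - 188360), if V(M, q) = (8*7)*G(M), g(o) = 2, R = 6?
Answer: 2*I*sqrt(46922) ≈ 433.23*I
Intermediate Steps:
G(J) = 12 (G(J) = 6*2 = 12)
V(M, q) = 672 (V(M, q) = (8*7)*12 = 56*12 = 672)
sqrt(V(-340, 1/(-478)) - 188360) = sqrt(672 - 188360) = sqrt(-187688) = 2*I*sqrt(46922)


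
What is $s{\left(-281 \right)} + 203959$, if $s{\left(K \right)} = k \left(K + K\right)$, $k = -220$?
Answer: $327599$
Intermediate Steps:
$s{\left(K \right)} = - 440 K$ ($s{\left(K \right)} = - 220 \left(K + K\right) = - 220 \cdot 2 K = - 440 K$)
$s{\left(-281 \right)} + 203959 = \left(-440\right) \left(-281\right) + 203959 = 123640 + 203959 = 327599$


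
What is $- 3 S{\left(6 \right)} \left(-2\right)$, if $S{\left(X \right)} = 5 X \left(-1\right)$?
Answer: $-180$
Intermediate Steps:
$S{\left(X \right)} = - 5 X$
$- 3 S{\left(6 \right)} \left(-2\right) = - 3 \left(\left(-5\right) 6\right) \left(-2\right) = \left(-3\right) \left(-30\right) \left(-2\right) = 90 \left(-2\right) = -180$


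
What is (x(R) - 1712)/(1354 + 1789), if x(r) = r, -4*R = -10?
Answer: -3419/6286 ≈ -0.54391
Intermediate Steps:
R = 5/2 (R = -1/4*(-10) = 5/2 ≈ 2.5000)
(x(R) - 1712)/(1354 + 1789) = (5/2 - 1712)/(1354 + 1789) = -3419/2/3143 = -3419/2*1/3143 = -3419/6286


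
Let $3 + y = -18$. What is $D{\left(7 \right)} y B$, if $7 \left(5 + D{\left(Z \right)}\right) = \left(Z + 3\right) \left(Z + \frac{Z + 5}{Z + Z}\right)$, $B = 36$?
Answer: $- \frac{32940}{7} \approx -4705.7$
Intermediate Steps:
$y = -21$ ($y = -3 - 18 = -21$)
$D{\left(Z \right)} = -5 + \frac{\left(3 + Z\right) \left(Z + \frac{5 + Z}{2 Z}\right)}{7}$ ($D{\left(Z \right)} = -5 + \frac{\left(Z + 3\right) \left(Z + \frac{Z + 5}{Z + Z}\right)}{7} = -5 + \frac{\left(3 + Z\right) \left(Z + \frac{5 + Z}{2 Z}\right)}{7}$)
$D{\left(7 \right)} y B = \frac{15 + 7 \left(-62 + 2 \cdot 7^{2} + 7 \cdot 7\right)}{14 \cdot 7} \left(-21\right) 36 = \frac{1}{14} \cdot \frac{1}{7} \left(15 + 7 \left(-62 + 2 \cdot 49 + 49\right)\right) \left(-21\right) 36 = \frac{1}{14} \cdot \frac{1}{7} \left(15 + 7 \left(-62 + 98 + 49\right)\right) \left(-21\right) 36 = \frac{1}{14} \cdot \frac{1}{7} \left(15 + 7 \cdot 85\right) \left(-21\right) 36 = \frac{1}{14} \cdot \frac{1}{7} \left(15 + 595\right) \left(-21\right) 36 = \frac{1}{14} \cdot \frac{1}{7} \cdot 610 \left(-21\right) 36 = \frac{305}{49} \left(-21\right) 36 = \left(- \frac{915}{7}\right) 36 = - \frac{32940}{7}$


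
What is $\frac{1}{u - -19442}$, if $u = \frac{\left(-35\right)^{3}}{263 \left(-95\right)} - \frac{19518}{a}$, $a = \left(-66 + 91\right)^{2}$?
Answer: $\frac{3123125}{60627624179} \approx 5.1513 \cdot 10^{-5}$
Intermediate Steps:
$a = 625$ ($a = 25^{2} = 625$)
$u = - \frac{92172071}{3123125}$ ($u = \frac{\left(-35\right)^{3}}{263 \left(-95\right)} - \frac{19518}{625} = - \frac{42875}{-24985} - \frac{19518}{625} = \left(-42875\right) \left(- \frac{1}{24985}\right) - \frac{19518}{625} = \frac{8575}{4997} - \frac{19518}{625} = - \frac{92172071}{3123125} \approx -29.513$)
$\frac{1}{u - -19442} = \frac{1}{- \frac{92172071}{3123125} - -19442} = \frac{1}{- \frac{92172071}{3123125} + 19442} = \frac{1}{\frac{60627624179}{3123125}} = \frac{3123125}{60627624179}$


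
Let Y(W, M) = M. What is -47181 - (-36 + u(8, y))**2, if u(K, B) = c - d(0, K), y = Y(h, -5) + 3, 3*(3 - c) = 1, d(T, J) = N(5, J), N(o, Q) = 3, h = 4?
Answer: -436510/9 ≈ -48501.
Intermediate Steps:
d(T, J) = 3
c = 8/3 (c = 3 - 1/3*1 = 3 - 1/3 = 8/3 ≈ 2.6667)
y = -2 (y = -5 + 3 = -2)
u(K, B) = -1/3 (u(K, B) = 8/3 - 1*3 = 8/3 - 3 = -1/3)
-47181 - (-36 + u(8, y))**2 = -47181 - (-36 - 1/3)**2 = -47181 - (-109/3)**2 = -47181 - 1*11881/9 = -47181 - 11881/9 = -436510/9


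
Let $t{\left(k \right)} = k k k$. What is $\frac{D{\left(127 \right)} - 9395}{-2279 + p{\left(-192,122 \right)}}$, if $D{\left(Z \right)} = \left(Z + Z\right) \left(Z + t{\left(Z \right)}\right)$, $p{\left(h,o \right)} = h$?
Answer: $- \frac{520312145}{2471} \approx -2.1057 \cdot 10^{5}$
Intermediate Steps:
$t{\left(k \right)} = k^{3}$ ($t{\left(k \right)} = k^{2} k = k^{3}$)
$D{\left(Z \right)} = 2 Z \left(Z + Z^{3}\right)$ ($D{\left(Z \right)} = \left(Z + Z\right) \left(Z + Z^{3}\right) = 2 Z \left(Z + Z^{3}\right)$)
$\frac{D{\left(127 \right)} - 9395}{-2279 + p{\left(-192,122 \right)}} = \frac{2 \cdot 127^{2} \left(1 + 127^{2}\right) - 9395}{-2279 - 192} = \frac{2 \cdot 16129 \left(1 + 16129\right) - 9395}{-2471} = \left(2 \cdot 16129 \cdot 16130 - 9395\right) \left(- \frac{1}{2471}\right) = \left(520321540 - 9395\right) \left(- \frac{1}{2471}\right) = 520312145 \left(- \frac{1}{2471}\right) = - \frac{520312145}{2471}$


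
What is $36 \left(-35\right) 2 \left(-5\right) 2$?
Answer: $25200$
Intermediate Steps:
$36 \left(-35\right) 2 \left(-5\right) 2 = - 1260 \left(\left(-10\right) 2\right) = \left(-1260\right) \left(-20\right) = 25200$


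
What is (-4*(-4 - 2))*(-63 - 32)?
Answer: -2280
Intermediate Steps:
(-4*(-4 - 2))*(-63 - 32) = -4*(-6)*(-95) = 24*(-95) = -2280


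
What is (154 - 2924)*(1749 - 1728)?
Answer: -58170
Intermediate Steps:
(154 - 2924)*(1749 - 1728) = -2770*21 = -58170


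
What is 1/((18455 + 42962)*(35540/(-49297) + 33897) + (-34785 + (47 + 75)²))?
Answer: 49297/102625896639776 ≈ 4.8036e-10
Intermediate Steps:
1/((18455 + 42962)*(35540/(-49297) + 33897) + (-34785 + (47 + 75)²)) = 1/(61417*(35540*(-1/49297) + 33897) + (-34785 + 122²)) = 1/(61417*(-35540/49297 + 33897) + (-34785 + 14884)) = 1/(61417*(1670984869/49297) - 19901) = 1/(102626877699373/49297 - 19901) = 1/(102625896639776/49297) = 49297/102625896639776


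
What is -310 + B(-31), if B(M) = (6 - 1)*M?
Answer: -465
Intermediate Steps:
B(M) = 5*M
-310 + B(-31) = -310 + 5*(-31) = -310 - 155 = -465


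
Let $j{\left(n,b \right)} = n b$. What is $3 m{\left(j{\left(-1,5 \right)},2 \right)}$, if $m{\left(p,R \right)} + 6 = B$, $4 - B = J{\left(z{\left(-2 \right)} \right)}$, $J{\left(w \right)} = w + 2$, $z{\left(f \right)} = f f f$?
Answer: $12$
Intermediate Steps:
$j{\left(n,b \right)} = b n$
$z{\left(f \right)} = f^{3}$ ($z{\left(f \right)} = f^{2} f = f^{3}$)
$J{\left(w \right)} = 2 + w$
$B = 10$ ($B = 4 - \left(2 + \left(-2\right)^{3}\right) = 4 - \left(2 - 8\right) = 4 - -6 = 4 + 6 = 10$)
$m{\left(p,R \right)} = 4$ ($m{\left(p,R \right)} = -6 + 10 = 4$)
$3 m{\left(j{\left(-1,5 \right)},2 \right)} = 3 \cdot 4 = 12$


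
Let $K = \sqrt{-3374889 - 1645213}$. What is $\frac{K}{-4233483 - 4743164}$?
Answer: $- \frac{i \sqrt{5020102}}{8976647} \approx - 0.0002496 i$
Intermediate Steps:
$K = i \sqrt{5020102}$ ($K = \sqrt{-5020102} = i \sqrt{5020102} \approx 2240.6 i$)
$\frac{K}{-4233483 - 4743164} = \frac{i \sqrt{5020102}}{-4233483 - 4743164} = \frac{i \sqrt{5020102}}{-8976647} = i \sqrt{5020102} \left(- \frac{1}{8976647}\right) = - \frac{i \sqrt{5020102}}{8976647}$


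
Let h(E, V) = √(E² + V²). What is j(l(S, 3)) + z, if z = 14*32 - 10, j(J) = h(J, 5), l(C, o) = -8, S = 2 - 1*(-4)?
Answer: 438 + √89 ≈ 447.43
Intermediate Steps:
S = 6 (S = 2 + 4 = 6)
j(J) = √(25 + J²) (j(J) = √(J² + 5²) = √(J² + 25) = √(25 + J²))
z = 438 (z = 448 - 10 = 438)
j(l(S, 3)) + z = √(25 + (-8)²) + 438 = √(25 + 64) + 438 = √89 + 438 = 438 + √89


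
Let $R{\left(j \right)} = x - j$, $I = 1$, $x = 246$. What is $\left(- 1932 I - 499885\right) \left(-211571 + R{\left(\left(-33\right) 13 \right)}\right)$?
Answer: $105831198032$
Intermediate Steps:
$R{\left(j \right)} = 246 - j$
$\left(- 1932 I - 499885\right) \left(-211571 + R{\left(\left(-33\right) 13 \right)}\right) = \left(\left(-1932\right) 1 - 499885\right) \left(-211571 - \left(-246 - 429\right)\right) = \left(-1932 - 499885\right) \left(-211571 + \left(246 - -429\right)\right) = - 501817 \left(-211571 + \left(246 + 429\right)\right) = - 501817 \left(-211571 + 675\right) = \left(-501817\right) \left(-210896\right) = 105831198032$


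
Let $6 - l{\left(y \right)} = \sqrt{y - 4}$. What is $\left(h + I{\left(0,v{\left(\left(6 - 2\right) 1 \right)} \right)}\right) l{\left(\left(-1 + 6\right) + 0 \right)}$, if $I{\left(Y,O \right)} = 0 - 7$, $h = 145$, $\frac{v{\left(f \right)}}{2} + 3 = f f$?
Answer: $690$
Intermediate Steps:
$v{\left(f \right)} = -6 + 2 f^{2}$ ($v{\left(f \right)} = -6 + 2 f f = -6 + 2 f^{2}$)
$l{\left(y \right)} = 6 - \sqrt{-4 + y}$ ($l{\left(y \right)} = 6 - \sqrt{y - 4} = 6 - \sqrt{-4 + y}$)
$I{\left(Y,O \right)} = -7$ ($I{\left(Y,O \right)} = 0 - 7 = -7$)
$\left(h + I{\left(0,v{\left(\left(6 - 2\right) 1 \right)} \right)}\right) l{\left(\left(-1 + 6\right) + 0 \right)} = \left(145 - 7\right) \left(6 - \sqrt{-4 + \left(\left(-1 + 6\right) + 0\right)}\right) = 138 \left(6 - \sqrt{-4 + \left(5 + 0\right)}\right) = 138 \left(6 - \sqrt{-4 + 5}\right) = 138 \left(6 - \sqrt{1}\right) = 138 \left(6 - 1\right) = 138 \cdot 5 = 690$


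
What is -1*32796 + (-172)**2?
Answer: -3212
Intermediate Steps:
-1*32796 + (-172)**2 = -32796 + 29584 = -3212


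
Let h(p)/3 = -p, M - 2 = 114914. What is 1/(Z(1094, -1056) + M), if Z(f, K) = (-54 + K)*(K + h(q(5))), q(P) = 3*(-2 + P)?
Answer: 1/1317046 ≈ 7.5928e-7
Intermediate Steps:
M = 114916 (M = 2 + 114914 = 114916)
q(P) = -6 + 3*P
h(p) = -3*p (h(p) = 3*(-p) = -3*p)
Z(f, K) = (-54 + K)*(-27 + K) (Z(f, K) = (-54 + K)*(K - 3*(-6 + 3*5)) = (-54 + K)*(K - 3*(-6 + 15)) = (-54 + K)*(K - 3*9) = (-54 + K)*(K - 27) = (-54 + K)*(-27 + K))
1/(Z(1094, -1056) + M) = 1/((1458 + (-1056)**2 - 81*(-1056)) + 114916) = 1/((1458 + 1115136 + 85536) + 114916) = 1/(1202130 + 114916) = 1/1317046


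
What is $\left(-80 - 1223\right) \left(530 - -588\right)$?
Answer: $-1456754$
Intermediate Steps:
$\left(-80 - 1223\right) \left(530 - -588\right) = - 1303 \left(530 + 588\right) = \left(-1303\right) 1118 = -1456754$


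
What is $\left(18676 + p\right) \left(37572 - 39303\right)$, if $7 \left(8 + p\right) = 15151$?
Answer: $- \frac{252426537}{7} \approx -3.6061 \cdot 10^{7}$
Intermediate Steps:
$p = \frac{15095}{7}$ ($p = -8 + \frac{1}{7} \cdot 15151 = -8 + \frac{15151}{7} = \frac{15095}{7} \approx 2156.4$)
$\left(18676 + p\right) \left(37572 - 39303\right) = \left(18676 + \frac{15095}{7}\right) \left(37572 - 39303\right) = \frac{145827}{7} \left(-1731\right) = - \frac{252426537}{7}$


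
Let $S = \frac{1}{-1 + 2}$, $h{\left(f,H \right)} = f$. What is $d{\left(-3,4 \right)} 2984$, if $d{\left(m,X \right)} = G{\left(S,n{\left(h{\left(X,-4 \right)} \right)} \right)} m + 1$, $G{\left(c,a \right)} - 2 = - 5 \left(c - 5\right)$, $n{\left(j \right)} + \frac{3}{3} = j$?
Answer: $-193960$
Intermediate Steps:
$n{\left(j \right)} = -1 + j$
$S = 1$ ($S = 1^{-1} = 1$)
$G{\left(c,a \right)} = 27 - 5 c$ ($G{\left(c,a \right)} = 2 - 5 \left(c - 5\right) = 2 - 5 \left(-5 + c\right) = 2 - \left(-25 + 5 c\right) = 27 - 5 c$)
$d{\left(m,X \right)} = 1 + 22 m$ ($d{\left(m,X \right)} = \left(27 - 5\right) m + 1 = 22 m + 1 = 1 + 22 m$)
$d{\left(-3,4 \right)} 2984 = \left(1 + 22 \left(-3\right)\right) 2984 = \left(1 - 66\right) 2984 = \left(-65\right) 2984 = -193960$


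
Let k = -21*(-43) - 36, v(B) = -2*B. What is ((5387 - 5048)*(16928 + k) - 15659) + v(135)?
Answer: 6016576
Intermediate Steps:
k = 867 (k = 903 - 36 = 867)
((5387 - 5048)*(16928 + k) - 15659) + v(135) = ((5387 - 5048)*(16928 + 867) - 15659) - 2*135 = (339*17795 - 15659) - 270 = (6032505 - 15659) - 270 = 6016846 - 270 = 6016576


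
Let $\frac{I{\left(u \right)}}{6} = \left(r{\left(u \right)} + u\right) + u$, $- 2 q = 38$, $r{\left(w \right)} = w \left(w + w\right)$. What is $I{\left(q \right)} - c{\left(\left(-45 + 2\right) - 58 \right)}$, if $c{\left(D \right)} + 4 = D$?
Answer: $4209$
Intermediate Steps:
$c{\left(D \right)} = -4 + D$
$r{\left(w \right)} = 2 w^{2}$ ($r{\left(w \right)} = w 2 w = 2 w^{2}$)
$q = -19$ ($q = \left(- \frac{1}{2}\right) 38 = -19$)
$I{\left(u \right)} = 12 u + 12 u^{2}$ ($I{\left(u \right)} = 6 \left(\left(2 u^{2} + u\right) + u\right) = 6 \left(\left(u + 2 u^{2}\right) + u\right) = 6 \left(2 u + 2 u^{2}\right) = 12 u + 12 u^{2}$)
$I{\left(q \right)} - c{\left(\left(-45 + 2\right) - 58 \right)} = 12 \left(-19\right) \left(1 - 19\right) - \left(-4 + \left(\left(-45 + 2\right) - 58\right)\right) = 12 \left(-19\right) \left(-18\right) - \left(-4 - 101\right) = 4104 - \left(-4 - 101\right) = 4104 - -105 = 4104 + 105 = 4209$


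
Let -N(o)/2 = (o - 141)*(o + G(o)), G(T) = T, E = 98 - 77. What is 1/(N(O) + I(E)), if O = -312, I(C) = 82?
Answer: -1/565262 ≈ -1.7691e-6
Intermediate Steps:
E = 21
N(o) = -4*o*(-141 + o) (N(o) = -2*(o - 141)*(o + o) = -2*(-141 + o)*2*o = -4*o*(-141 + o))
1/(N(O) + I(E)) = 1/(4*(-312)*(141 - 1*(-312)) + 82) = 1/(4*(-312)*(141 + 312) + 82) = 1/(4*(-312)*453 + 82) = 1/(-565344 + 82) = 1/(-565262) = -1/565262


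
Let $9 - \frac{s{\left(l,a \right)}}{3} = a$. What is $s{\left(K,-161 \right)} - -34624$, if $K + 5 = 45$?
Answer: $35134$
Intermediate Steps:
$K = 40$ ($K = -5 + 45 = 40$)
$s{\left(l,a \right)} = 27 - 3 a$
$s{\left(K,-161 \right)} - -34624 = \left(27 - -483\right) - -34624 = \left(27 + 483\right) + 34624 = 510 + 34624 = 35134$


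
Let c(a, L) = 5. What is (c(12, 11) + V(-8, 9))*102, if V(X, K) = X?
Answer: -306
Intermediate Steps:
(c(12, 11) + V(-8, 9))*102 = (5 - 8)*102 = -3*102 = -306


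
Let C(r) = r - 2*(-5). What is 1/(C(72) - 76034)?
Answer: -1/75952 ≈ -1.3166e-5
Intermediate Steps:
C(r) = 10 + r (C(r) = r + 10 = 10 + r)
1/(C(72) - 76034) = 1/((10 + 72) - 76034) = 1/(82 - 76034) = 1/(-75952) = -1/75952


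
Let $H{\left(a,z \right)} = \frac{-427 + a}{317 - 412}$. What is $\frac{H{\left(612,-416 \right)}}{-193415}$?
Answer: $\frac{37}{3674885} \approx 1.0068 \cdot 10^{-5}$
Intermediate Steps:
$H{\left(a,z \right)} = \frac{427}{95} - \frac{a}{95}$ ($H{\left(a,z \right)} = \frac{-427 + a}{-95} = \left(-427 + a\right) \left(- \frac{1}{95}\right) = \frac{427}{95} - \frac{a}{95}$)
$\frac{H{\left(612,-416 \right)}}{-193415} = \frac{\frac{427}{95} - \frac{612}{95}}{-193415} = \left(\frac{427}{95} - \frac{612}{95}\right) \left(- \frac{1}{193415}\right) = \left(- \frac{37}{19}\right) \left(- \frac{1}{193415}\right) = \frac{37}{3674885}$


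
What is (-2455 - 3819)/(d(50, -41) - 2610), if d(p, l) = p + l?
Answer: 6274/2601 ≈ 2.4121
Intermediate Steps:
d(p, l) = l + p
(-2455 - 3819)/(d(50, -41) - 2610) = (-2455 - 3819)/((-41 + 50) - 2610) = -6274/(9 - 2610) = -6274/(-2601) = -6274*(-1/2601) = 6274/2601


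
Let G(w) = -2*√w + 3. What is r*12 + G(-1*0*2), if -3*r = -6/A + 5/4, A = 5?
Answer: 14/5 ≈ 2.8000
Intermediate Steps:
G(w) = 3 - 2*√w
r = -1/60 (r = -(-6/5 + 5/4)/3 = -⅓*1/20 = -1/60 ≈ -0.016667)
r*12 + G(-1*0*2) = -1/60*12 + (3 - 2*0*√2) = -⅕ + (3 - 2*√(0*2)) = -⅕ + (3 - 2*√0) = -⅕ + (3 - 2*0) = -⅕ + (3 + 0) = -⅕ + 3 = 14/5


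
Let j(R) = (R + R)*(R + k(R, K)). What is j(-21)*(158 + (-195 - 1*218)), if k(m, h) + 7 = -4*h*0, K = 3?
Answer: -299880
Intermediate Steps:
k(m, h) = -7 (k(m, h) = -7 - 4*h*0 = -7 + 0 = -7)
j(R) = 2*R*(-7 + R) (j(R) = (R + R)*(R - 7) = (2*R)*(-7 + R) = 2*R*(-7 + R))
j(-21)*(158 + (-195 - 1*218)) = (2*(-21)*(-7 - 21))*(158 + (-195 - 1*218)) = (2*(-21)*(-28))*(158 + (-195 - 218)) = 1176*(158 - 413) = 1176*(-255) = -299880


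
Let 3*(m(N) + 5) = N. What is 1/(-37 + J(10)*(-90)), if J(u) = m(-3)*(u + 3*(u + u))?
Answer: 1/37763 ≈ 2.6481e-5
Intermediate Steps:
m(N) = -5 + N/3
J(u) = -42*u (J(u) = (-5 + (⅓)*(-3))*(u + 3*(u + u)) = (-5 - 1)*(u + 3*(2*u)) = -6*(u + 6*u) = -42*u)
1/(-37 + J(10)*(-90)) = 1/(-37 - 42*10*(-90)) = 1/(-37 - 420*(-90)) = 1/(-37 + 37800) = 1/37763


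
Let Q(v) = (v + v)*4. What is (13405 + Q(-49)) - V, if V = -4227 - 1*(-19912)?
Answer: -2672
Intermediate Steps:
Q(v) = 8*v (Q(v) = (2*v)*4 = 8*v)
V = 15685 (V = -4227 + 19912 = 15685)
(13405 + Q(-49)) - V = (13405 + 8*(-49)) - 1*15685 = (13405 - 392) - 15685 = 13013 - 15685 = -2672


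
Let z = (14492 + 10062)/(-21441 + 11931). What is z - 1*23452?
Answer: -111526537/4755 ≈ -23455.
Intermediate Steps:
z = -12277/4755 (z = 24554/(-9510) = 24554*(-1/9510) = -12277/4755 ≈ -2.5819)
z - 1*23452 = -12277/4755 - 1*23452 = -12277/4755 - 23452 = -111526537/4755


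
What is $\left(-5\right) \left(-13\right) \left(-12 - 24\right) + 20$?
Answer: $-2320$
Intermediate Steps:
$\left(-5\right) \left(-13\right) \left(-12 - 24\right) + 20 = 65 \left(-12 - 24\right) + 20 = 65 \left(-36\right) + 20 = -2340 + 20 = -2320$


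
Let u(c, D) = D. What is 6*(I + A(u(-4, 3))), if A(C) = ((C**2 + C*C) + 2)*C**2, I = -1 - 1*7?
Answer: 1032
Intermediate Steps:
I = -8 (I = -1 - 7 = -8)
A(C) = C**2*(2 + 2*C**2) (A(C) = ((C**2 + C**2) + 2)*C**2 = (2*C**2 + 2)*C**2 = (2 + 2*C**2)*C**2 = C**2*(2 + 2*C**2))
6*(I + A(u(-4, 3))) = 6*(-8 + 2*3**2*(1 + 3**2)) = 6*(-8 + 2*9*(1 + 9)) = 6*(-8 + 2*9*10) = 6*(-8 + 180) = 6*172 = 1032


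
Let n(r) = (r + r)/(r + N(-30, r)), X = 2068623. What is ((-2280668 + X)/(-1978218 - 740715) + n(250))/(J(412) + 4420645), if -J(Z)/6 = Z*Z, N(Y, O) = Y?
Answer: 70305820/101753324121603 ≈ 6.9094e-7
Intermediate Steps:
J(Z) = -6*Z² (J(Z) = -6*Z*Z = -6*Z²)
n(r) = 2*r/(-30 + r) (n(r) = (r + r)/(r - 30) = (2*r)/(-30 + r) = 2*r/(-30 + r))
((-2280668 + X)/(-1978218 - 740715) + n(250))/(J(412) + 4420645) = ((-2280668 + 2068623)/(-1978218 - 740715) + 2*250/(-30 + 250))/(-6*412² + 4420645) = (-212045/(-2718933) + 2*250/220)/(-6*169744 + 4420645) = (-212045*(-1/2718933) + 2*250*(1/220))/(-1018464 + 4420645) = (212045/2718933 + 25/11)/3402181 = (70305820/29908263)*(1/3402181) = 70305820/101753324121603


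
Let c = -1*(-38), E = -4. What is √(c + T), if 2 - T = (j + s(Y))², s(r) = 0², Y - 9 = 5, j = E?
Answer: 2*√6 ≈ 4.8990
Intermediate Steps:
j = -4
Y = 14 (Y = 9 + 5 = 14)
s(r) = 0
T = -14 (T = 2 - (-4 + 0)² = 2 - 1*(-4)² = 2 - 1*16 = 2 - 16 = -14)
c = 38
√(c + T) = √(38 - 14) = √24 = 2*√6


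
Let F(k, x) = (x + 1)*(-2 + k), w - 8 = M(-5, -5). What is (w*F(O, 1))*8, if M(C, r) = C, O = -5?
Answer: -336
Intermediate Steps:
w = 3 (w = 8 - 5 = 3)
F(k, x) = (1 + x)*(-2 + k)
(w*F(O, 1))*8 = (3*(-2 - 5 - 2*1 - 5*1))*8 = (3*(-2 - 5 - 2 - 5))*8 = (3*(-14))*8 = -42*8 = -336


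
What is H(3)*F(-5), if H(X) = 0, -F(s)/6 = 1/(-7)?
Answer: 0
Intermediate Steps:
F(s) = 6/7 (F(s) = -6/(-7) = -6*(-⅐) = 6/7)
H(3)*F(-5) = 0*(6/7) = 0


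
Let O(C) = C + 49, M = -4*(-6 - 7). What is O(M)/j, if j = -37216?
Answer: -101/37216 ≈ -0.0027139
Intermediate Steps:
M = 52 (M = -4*(-13) = 52)
O(C) = 49 + C
O(M)/j = (49 + 52)/(-37216) = 101*(-1/37216) = -101/37216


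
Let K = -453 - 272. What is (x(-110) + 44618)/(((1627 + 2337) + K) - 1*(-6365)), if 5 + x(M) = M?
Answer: 44503/9604 ≈ 4.6338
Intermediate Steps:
K = -725
x(M) = -5 + M
(x(-110) + 44618)/(((1627 + 2337) + K) - 1*(-6365)) = ((-5 - 110) + 44618)/(((1627 + 2337) - 725) - 1*(-6365)) = (-115 + 44618)/((3964 - 725) + 6365) = 44503/(3239 + 6365) = 44503/9604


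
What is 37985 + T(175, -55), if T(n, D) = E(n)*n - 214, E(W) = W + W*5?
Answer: 221521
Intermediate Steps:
E(W) = 6*W (E(W) = W + 5*W = 6*W)
T(n, D) = -214 + 6*n**2 (T(n, D) = (6*n)*n - 214 = 6*n**2 - 214 = -214 + 6*n**2)
37985 + T(175, -55) = 37985 + (-214 + 6*175**2) = 37985 + (-214 + 6*30625) = 37985 + (-214 + 183750) = 37985 + 183536 = 221521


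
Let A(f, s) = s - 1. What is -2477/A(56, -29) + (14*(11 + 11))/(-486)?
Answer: 199097/2430 ≈ 81.933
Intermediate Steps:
A(f, s) = -1 + s
-2477/A(56, -29) + (14*(11 + 11))/(-486) = -2477/(-1 - 29) + (14*(11 + 11))/(-486) = -2477/(-30) + (14*22)*(-1/486) = -2477*(-1/30) + 308*(-1/486) = 2477/30 - 154/243 = 199097/2430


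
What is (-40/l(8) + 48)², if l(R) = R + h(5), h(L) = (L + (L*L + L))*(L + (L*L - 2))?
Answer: 140327716/61009 ≈ 2300.1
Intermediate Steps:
h(L) = (L² + 2*L)*(-2 + L + L²) (h(L) = (L + (L² + L))*(L + (L² - 2)) = (L + (L + L²))*(L + (-2 + L²)) = (L² + 2*L)*(-2 + L + L²))
l(R) = 980 + R (l(R) = R + 5*(-4 + 5³ + 3*5²) = R + 5*(-4 + 125 + 3*25) = R + 5*(-4 + 125 + 75) = R + 5*196 = R + 980 = 980 + R)
(-40/l(8) + 48)² = (-40/(980 + 8) + 48)² = (-40/988 + 48)² = (-40*1/988 + 48)² = (-10/247 + 48)² = (11846/247)² = 140327716/61009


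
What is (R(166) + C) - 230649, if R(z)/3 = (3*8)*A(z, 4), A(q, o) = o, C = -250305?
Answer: -480666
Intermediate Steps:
R(z) = 288 (R(z) = 3*((3*8)*4) = 3*(24*4) = 3*96 = 288)
(R(166) + C) - 230649 = (288 - 250305) - 230649 = -250017 - 230649 = -480666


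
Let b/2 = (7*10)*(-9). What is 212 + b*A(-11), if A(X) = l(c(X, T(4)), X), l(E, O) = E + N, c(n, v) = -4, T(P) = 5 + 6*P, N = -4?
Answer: 10292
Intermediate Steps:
l(E, O) = -4 + E (l(E, O) = E - 4 = -4 + E)
b = -1260 (b = 2*((7*10)*(-9)) = 2*(70*(-9)) = 2*(-630) = -1260)
A(X) = -8 (A(X) = -4 - 4 = -8)
212 + b*A(-11) = 212 - 1260*(-8) = 212 + 10080 = 10292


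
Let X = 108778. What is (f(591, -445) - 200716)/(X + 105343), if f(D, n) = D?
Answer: -200125/214121 ≈ -0.93464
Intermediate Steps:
(f(591, -445) - 200716)/(X + 105343) = (591 - 200716)/(108778 + 105343) = -200125/214121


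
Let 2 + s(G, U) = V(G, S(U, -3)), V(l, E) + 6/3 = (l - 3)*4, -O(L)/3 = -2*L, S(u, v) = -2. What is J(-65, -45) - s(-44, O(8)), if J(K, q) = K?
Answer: 127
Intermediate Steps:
O(L) = 6*L (O(L) = -(-6)*L = 6*L)
V(l, E) = -14 + 4*l (V(l, E) = -2 + (l - 3)*4 = -2 + (-3 + l)*4 = -2 + (-12 + 4*l) = -14 + 4*l)
s(G, U) = -16 + 4*G (s(G, U) = -2 + (-14 + 4*G) = -16 + 4*G)
J(-65, -45) - s(-44, O(8)) = -65 - (-16 + 4*(-44)) = -65 - (-16 - 176) = -65 - 1*(-192) = -65 + 192 = 127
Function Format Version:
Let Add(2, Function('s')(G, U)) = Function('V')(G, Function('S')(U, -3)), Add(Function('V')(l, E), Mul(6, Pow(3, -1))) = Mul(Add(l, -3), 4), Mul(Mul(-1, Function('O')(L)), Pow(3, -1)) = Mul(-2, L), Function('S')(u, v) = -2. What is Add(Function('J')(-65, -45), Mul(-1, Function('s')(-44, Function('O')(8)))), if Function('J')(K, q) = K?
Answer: 127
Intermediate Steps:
Function('O')(L) = Mul(6, L) (Function('O')(L) = Mul(-3, Mul(-2, L)) = Mul(6, L))
Function('V')(l, E) = Add(-14, Mul(4, l)) (Function('V')(l, E) = Add(-2, Mul(Add(l, -3), 4)) = Add(-2, Mul(Add(-3, l), 4)) = Add(-2, Add(-12, Mul(4, l))) = Add(-14, Mul(4, l)))
Function('s')(G, U) = Add(-16, Mul(4, G)) (Function('s')(G, U) = Add(-2, Add(-14, Mul(4, G))) = Add(-16, Mul(4, G)))
Add(Function('J')(-65, -45), Mul(-1, Function('s')(-44, Function('O')(8)))) = Add(-65, Mul(-1, Add(-16, Mul(4, -44)))) = Add(-65, Mul(-1, Add(-16, -176))) = Add(-65, Mul(-1, -192)) = Add(-65, 192) = 127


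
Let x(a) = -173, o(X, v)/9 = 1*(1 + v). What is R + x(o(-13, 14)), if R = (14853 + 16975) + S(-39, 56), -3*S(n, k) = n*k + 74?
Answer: 97075/3 ≈ 32358.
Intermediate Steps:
S(n, k) = -74/3 - k*n/3 (S(n, k) = -(n*k + 74)/3 = -(k*n + 74)/3 = -(74 + k*n)/3 = -74/3 - k*n/3)
o(X, v) = 9 + 9*v (o(X, v) = 9*(1*(1 + v)) = 9*(1 + v) = 9 + 9*v)
R = 97594/3 (R = (14853 + 16975) + (-74/3 - ⅓*56*(-39)) = 31828 + (-74/3 + 728) = 31828 + 2110/3 = 97594/3 ≈ 32531.)
R + x(o(-13, 14)) = 97594/3 - 173 = 97075/3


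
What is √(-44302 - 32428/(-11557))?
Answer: I*√5916788588802/11557 ≈ 210.47*I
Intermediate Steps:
√(-44302 - 32428/(-11557)) = √(-44302 - 32428*(-1/11557)) = √(-44302 + 32428/11557) = √(-511965786/11557) = I*√5916788588802/11557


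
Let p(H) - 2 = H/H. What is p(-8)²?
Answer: 9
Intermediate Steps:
p(H) = 3 (p(H) = 2 + H/H = 2 + 1 = 3)
p(-8)² = 3² = 9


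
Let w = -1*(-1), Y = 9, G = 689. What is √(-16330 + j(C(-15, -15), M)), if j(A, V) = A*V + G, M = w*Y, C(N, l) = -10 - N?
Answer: 2*I*√3899 ≈ 124.88*I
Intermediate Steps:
w = 1
M = 9 (M = 1*9 = 9)
j(A, V) = 689 + A*V (j(A, V) = A*V + 689 = 689 + A*V)
√(-16330 + j(C(-15, -15), M)) = √(-16330 + (689 + (-10 - 1*(-15))*9)) = √(-16330 + (689 + (-10 + 15)*9)) = √(-16330 + (689 + 5*9)) = √(-16330 + (689 + 45)) = √(-16330 + 734) = √(-15596) = 2*I*√3899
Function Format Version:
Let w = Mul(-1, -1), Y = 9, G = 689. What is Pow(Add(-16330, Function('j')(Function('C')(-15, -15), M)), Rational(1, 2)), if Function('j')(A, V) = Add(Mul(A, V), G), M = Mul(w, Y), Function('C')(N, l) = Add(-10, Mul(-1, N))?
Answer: Mul(2, I, Pow(3899, Rational(1, 2))) ≈ Mul(124.88, I)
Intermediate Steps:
w = 1
M = 9 (M = Mul(1, 9) = 9)
Function('j')(A, V) = Add(689, Mul(A, V)) (Function('j')(A, V) = Add(Mul(A, V), 689) = Add(689, Mul(A, V)))
Pow(Add(-16330, Function('j')(Function('C')(-15, -15), M)), Rational(1, 2)) = Pow(Add(-16330, Add(689, Mul(Add(-10, Mul(-1, -15)), 9))), Rational(1, 2)) = Pow(Add(-16330, Add(689, Mul(Add(-10, 15), 9))), Rational(1, 2)) = Pow(Add(-16330, Add(689, Mul(5, 9))), Rational(1, 2)) = Pow(Add(-16330, Add(689, 45)), Rational(1, 2)) = Pow(Add(-16330, 734), Rational(1, 2)) = Pow(-15596, Rational(1, 2)) = Mul(2, I, Pow(3899, Rational(1, 2)))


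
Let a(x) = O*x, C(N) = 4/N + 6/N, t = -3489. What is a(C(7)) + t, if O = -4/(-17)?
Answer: -415151/119 ≈ -3488.7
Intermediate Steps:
O = 4/17 (O = -4*(-1/17) = 4/17 ≈ 0.23529)
C(N) = 10/N
a(x) = 4*x/17
a(C(7)) + t = 4*(10/7)/17 - 3489 = 4*(10*(1/7))/17 - 3489 = (4/17)*(10/7) - 3489 = 40/119 - 3489 = -415151/119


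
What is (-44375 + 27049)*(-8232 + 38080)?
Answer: -517146448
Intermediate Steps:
(-44375 + 27049)*(-8232 + 38080) = -17326*29848 = -517146448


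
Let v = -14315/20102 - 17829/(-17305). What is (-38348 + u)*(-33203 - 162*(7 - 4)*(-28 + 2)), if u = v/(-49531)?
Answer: 13589442341611798260421/17230106763410 ≈ 7.8870e+8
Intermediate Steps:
v = 110677483/347865110 (v = -14315*1/20102 - 17829*(-1/17305) = -14315/20102 + 17829/17305 = 110677483/347865110 ≈ 0.31816)
u = -110677483/17230106763410 (u = (110677483/347865110)/(-49531) = (110677483/347865110)*(-1/49531) = -110677483/17230106763410 ≈ -6.4235e-6)
(-38348 + u)*(-33203 - 162*(7 - 4)*(-28 + 2)) = (-38348 - 110677483/17230106763410)*(-33203 - 162*(7 - 4)*(-28 + 2)) = -660740134273924163*(-33203 - 486*(-26))/17230106763410 = -660740134273924163*(-33203 - 162*(-78))/17230106763410 = -660740134273924163*(-33203 + 12636)/17230106763410 = -660740134273924163/17230106763410*(-20567) = 13589442341611798260421/17230106763410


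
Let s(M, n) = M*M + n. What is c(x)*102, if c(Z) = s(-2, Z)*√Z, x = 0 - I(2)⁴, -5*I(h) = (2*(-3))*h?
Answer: -267850368*I/15625 ≈ -17142.0*I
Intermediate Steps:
s(M, n) = n + M² (s(M, n) = M² + n = n + M²)
I(h) = 6*h/5 (I(h) = -2*(-3)*h/5 = -(-6)*h/5 = 6*h/5)
x = -20736/625 (x = 0 - ((6/5)*2)⁴ = 0 - (12/5)⁴ = 0 - 1*20736/625 = 0 - 20736/625 = -20736/625 ≈ -33.178)
c(Z) = √Z*(4 + Z) (c(Z) = (Z + (-2)²)*√Z = (Z + 4)*√Z = (4 + Z)*√Z = √Z*(4 + Z))
c(x)*102 = (√(-20736/625)*(4 - 20736/625))*102 = ((144*I/25)*(-18236/625))*102 = -2625984*I/15625*102 = -267850368*I/15625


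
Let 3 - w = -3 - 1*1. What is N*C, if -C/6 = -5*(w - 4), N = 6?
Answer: 540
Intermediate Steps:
w = 7 (w = 3 - (-3 - 1*1) = 3 - (-3 - 1) = 3 - 1*(-4) = 3 + 4 = 7)
C = 90 (C = -(-30)*(7 - 4) = -(-30)*3 = -6*(-15) = 90)
N*C = 6*90 = 540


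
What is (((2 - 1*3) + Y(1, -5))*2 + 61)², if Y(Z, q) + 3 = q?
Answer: 1849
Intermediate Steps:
Y(Z, q) = -3 + q
(((2 - 1*3) + Y(1, -5))*2 + 61)² = (((2 - 1*3) + (-3 - 5))*2 + 61)² = (((2 - 3) - 8)*2 + 61)² = ((-1 - 8)*2 + 61)² = (-9*2 + 61)² = (-18 + 61)² = 43² = 1849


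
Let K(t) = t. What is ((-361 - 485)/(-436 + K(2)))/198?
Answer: 47/4774 ≈ 0.0098450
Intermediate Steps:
((-361 - 485)/(-436 + K(2)))/198 = ((-361 - 485)/(-436 + 2))/198 = -846/(-434)*(1/198) = -846*(-1/434)*(1/198) = (423/217)*(1/198) = 47/4774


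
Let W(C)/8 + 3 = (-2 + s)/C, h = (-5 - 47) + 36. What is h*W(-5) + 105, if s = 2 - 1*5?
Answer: 361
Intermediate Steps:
s = -3 (s = 2 - 5 = -3)
h = -16 (h = -52 + 36 = -16)
W(C) = -24 - 40/C (W(C) = -24 + 8*((-2 - 3)/C) = -24 + 8*(-5/C) = -24 - 40/C)
h*W(-5) + 105 = -16*(-24 - 40/(-5)) + 105 = -16*(-24 - 40*(-⅕)) + 105 = -16*(-24 + 8) + 105 = -16*(-16) + 105 = 256 + 105 = 361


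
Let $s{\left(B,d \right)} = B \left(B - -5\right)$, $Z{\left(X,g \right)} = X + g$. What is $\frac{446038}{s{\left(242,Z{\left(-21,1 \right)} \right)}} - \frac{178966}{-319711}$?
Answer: $\frac{76650384351}{9555202657} \approx 8.0219$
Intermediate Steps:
$s{\left(B,d \right)} = B \left(5 + B\right)$ ($s{\left(B,d \right)} = B \left(B + 5\right) = B \left(5 + B\right)$)
$\frac{446038}{s{\left(242,Z{\left(-21,1 \right)} \right)}} - \frac{178966}{-319711} = \frac{446038}{242 \left(5 + 242\right)} - \frac{178966}{-319711} = \frac{446038}{242 \cdot 247} - - \frac{178966}{319711} = \frac{446038}{59774} + \frac{178966}{319711} = 446038 \cdot \frac{1}{59774} + \frac{178966}{319711} = \frac{223019}{29887} + \frac{178966}{319711} = \frac{76650384351}{9555202657}$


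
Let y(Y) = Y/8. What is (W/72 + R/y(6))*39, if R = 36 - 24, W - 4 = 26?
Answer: 2561/4 ≈ 640.25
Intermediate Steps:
W = 30 (W = 4 + 26 = 30)
R = 12
y(Y) = Y/8 (y(Y) = Y*(1/8) = Y/8)
(W/72 + R/y(6))*39 = (30/72 + 12/(((1/8)*6)))*39 = (30*(1/72) + 12/(3/4))*39 = (5/12 + 12*(4/3))*39 = (5/12 + 16)*39 = (197/12)*39 = 2561/4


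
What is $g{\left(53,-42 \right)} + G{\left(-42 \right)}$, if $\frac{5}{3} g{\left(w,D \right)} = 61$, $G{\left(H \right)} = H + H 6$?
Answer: $- \frac{1287}{5} \approx -257.4$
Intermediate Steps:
$G{\left(H \right)} = 7 H$ ($G{\left(H \right)} = H + 6 H = 7 H$)
$g{\left(w,D \right)} = \frac{183}{5}$ ($g{\left(w,D \right)} = \frac{3}{5} \cdot 61 = \frac{183}{5}$)
$g{\left(53,-42 \right)} + G{\left(-42 \right)} = \frac{183}{5} + 7 \left(-42\right) = \frac{183}{5} - 294 = - \frac{1287}{5}$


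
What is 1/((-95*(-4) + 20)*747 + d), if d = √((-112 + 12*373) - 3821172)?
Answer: 37350/11160657101 - I*√954202/44642628404 ≈ 3.3466e-6 - 2.1881e-8*I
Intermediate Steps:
d = 2*I*√954202 (d = √((-112 + 4476) - 3821172) = √(4364 - 3821172) = √(-3816808) = 2*I*√954202 ≈ 1953.7*I)
1/((-95*(-4) + 20)*747 + d) = 1/((-95*(-4) + 20)*747 + 2*I*√954202) = 1/((380 + 20)*747 + 2*I*√954202) = 1/(400*747 + 2*I*√954202) = 1/(298800 + 2*I*√954202)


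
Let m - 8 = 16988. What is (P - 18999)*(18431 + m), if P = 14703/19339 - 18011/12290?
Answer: -159980531986005423/237676310 ≈ -6.7310e+8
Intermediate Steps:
m = 16996 (m = 8 + 16988 = 16996)
P = -167614859/237676310 (P = 14703*(1/19339) - 18011*1/12290 = 14703/19339 - 18011/12290 = -167614859/237676310 ≈ -0.70522)
(P - 18999)*(18431 + m) = (-167614859/237676310 - 18999)*(18431 + 16996) = -4515779828549/237676310*35427 = -159980531986005423/237676310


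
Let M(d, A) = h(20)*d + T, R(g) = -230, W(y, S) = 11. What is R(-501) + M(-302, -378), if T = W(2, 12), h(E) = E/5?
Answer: -1427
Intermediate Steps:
h(E) = E/5 (h(E) = E*(⅕) = E/5)
T = 11
M(d, A) = 11 + 4*d (M(d, A) = ((⅕)*20)*d + 11 = 4*d + 11 = 11 + 4*d)
R(-501) + M(-302, -378) = -230 + (11 + 4*(-302)) = -230 + (11 - 1208) = -230 - 1197 = -1427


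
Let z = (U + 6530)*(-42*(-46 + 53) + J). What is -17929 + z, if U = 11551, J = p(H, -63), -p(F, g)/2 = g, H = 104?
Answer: -3055537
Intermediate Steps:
p(F, g) = -2*g
J = 126 (J = -2*(-63) = 126)
z = -3037608 (z = (11551 + 6530)*(-42*(-46 + 53) + 126) = 18081*(-42*7 + 126) = 18081*(-294 + 126) = 18081*(-168) = -3037608)
-17929 + z = -17929 - 3037608 = -3055537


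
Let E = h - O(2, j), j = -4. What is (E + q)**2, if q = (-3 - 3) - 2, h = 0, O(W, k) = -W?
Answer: 36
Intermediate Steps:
q = -8 (q = -6 - 2 = -8)
E = 2 (E = 0 - (-1)*2 = 0 - 1*(-2) = 0 + 2 = 2)
(E + q)**2 = (2 - 8)**2 = (-6)**2 = 36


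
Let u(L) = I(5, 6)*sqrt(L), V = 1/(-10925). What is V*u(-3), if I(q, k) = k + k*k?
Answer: -42*I*sqrt(3)/10925 ≈ -0.0066587*I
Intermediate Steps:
I(q, k) = k + k**2
V = -1/10925 ≈ -9.1533e-5
u(L) = 42*sqrt(L) (u(L) = (6*(1 + 6))*sqrt(L) = (6*7)*sqrt(L) = 42*sqrt(L))
V*u(-3) = -42*sqrt(-3)/10925 = -42*I*sqrt(3)/10925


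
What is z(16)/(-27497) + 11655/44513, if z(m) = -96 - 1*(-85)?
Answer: 45852454/174853423 ≈ 0.26223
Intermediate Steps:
z(m) = -11 (z(m) = -96 + 85 = -11)
z(16)/(-27497) + 11655/44513 = -11/(-27497) + 11655/44513 = -11*(-1/27497) + 11655*(1/44513) = 11/27497 + 1665/6359 = 45852454/174853423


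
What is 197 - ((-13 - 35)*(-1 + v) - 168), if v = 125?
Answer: 6317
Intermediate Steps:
197 - ((-13 - 35)*(-1 + v) - 168) = 197 - ((-13 - 35)*(-1 + 125) - 168) = 197 - (-48*124 - 168) = 197 - (-5952 - 168) = 197 - 1*(-6120) = 197 + 6120 = 6317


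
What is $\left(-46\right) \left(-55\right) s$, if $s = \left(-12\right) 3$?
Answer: $-91080$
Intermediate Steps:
$s = -36$
$\left(-46\right) \left(-55\right) s = \left(-46\right) \left(-55\right) \left(-36\right) = 2530 \left(-36\right) = -91080$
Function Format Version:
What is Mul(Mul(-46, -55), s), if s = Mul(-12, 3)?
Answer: -91080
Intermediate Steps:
s = -36
Mul(Mul(-46, -55), s) = Mul(Mul(-46, -55), -36) = Mul(2530, -36) = -91080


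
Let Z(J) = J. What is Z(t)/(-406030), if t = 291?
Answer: -291/406030 ≈ -0.00071670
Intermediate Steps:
Z(t)/(-406030) = 291/(-406030) = 291*(-1/406030) = -291/406030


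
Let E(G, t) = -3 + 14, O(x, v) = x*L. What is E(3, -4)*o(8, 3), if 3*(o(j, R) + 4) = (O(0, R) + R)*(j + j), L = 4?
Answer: 132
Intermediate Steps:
O(x, v) = 4*x (O(x, v) = x*4 = 4*x)
E(G, t) = 11
o(j, R) = -4 + 2*R*j/3 (o(j, R) = -4 + ((4*0 + R)*(j + j))/3 = -4 + ((0 + R)*(2*j))/3 = -4 + (R*(2*j))/3 = -4 + (2*R*j)/3 = -4 + 2*R*j/3)
E(3, -4)*o(8, 3) = 11*(-4 + (⅔)*3*8) = 11*(-4 + 16) = 11*12 = 132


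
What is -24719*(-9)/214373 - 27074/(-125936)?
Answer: 16910521229/13498639064 ≈ 1.2528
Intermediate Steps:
-24719*(-9)/214373 - 27074/(-125936) = 222471*(1/214373) - 27074*(-1/125936) = 222471/214373 + 13537/62968 = 16910521229/13498639064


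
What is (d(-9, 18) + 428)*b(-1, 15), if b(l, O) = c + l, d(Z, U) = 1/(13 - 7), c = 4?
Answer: 2569/2 ≈ 1284.5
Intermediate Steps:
d(Z, U) = 1/6
b(l, O) = 4 + l
(d(-9, 18) + 428)*b(-1, 15) = (1/6 + 428)*(4 - 1) = (2569/6)*3 = 2569/2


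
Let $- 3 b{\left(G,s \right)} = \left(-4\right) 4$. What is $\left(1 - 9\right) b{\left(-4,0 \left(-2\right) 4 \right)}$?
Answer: $- \frac{128}{3} \approx -42.667$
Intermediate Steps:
$b{\left(G,s \right)} = \frac{16}{3}$ ($b{\left(G,s \right)} = - \frac{\left(-4\right) 4}{3} = \left(- \frac{1}{3}\right) \left(-16\right) = \frac{16}{3}$)
$\left(1 - 9\right) b{\left(-4,0 \left(-2\right) 4 \right)} = \left(1 - 9\right) \frac{16}{3} = \left(-8\right) \frac{16}{3} = - \frac{128}{3}$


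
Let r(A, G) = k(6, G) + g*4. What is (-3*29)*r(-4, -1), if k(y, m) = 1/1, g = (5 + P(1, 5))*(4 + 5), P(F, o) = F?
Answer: -18879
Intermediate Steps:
g = 54 (g = (5 + 1)*(4 + 5) = 6*9 = 54)
k(y, m) = 1
r(A, G) = 217 (r(A, G) = 1 + 54*4 = 1 + 216 = 217)
(-3*29)*r(-4, -1) = -3*29*217 = -87*217 = -18879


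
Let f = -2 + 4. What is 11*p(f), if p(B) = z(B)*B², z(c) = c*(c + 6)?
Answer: 704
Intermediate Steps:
z(c) = c*(6 + c)
f = 2
p(B) = B³*(6 + B) (p(B) = (B*(6 + B))*B² = B³*(6 + B))
11*p(f) = 11*(2³*(6 + 2)) = 11*(8*8) = 11*64 = 704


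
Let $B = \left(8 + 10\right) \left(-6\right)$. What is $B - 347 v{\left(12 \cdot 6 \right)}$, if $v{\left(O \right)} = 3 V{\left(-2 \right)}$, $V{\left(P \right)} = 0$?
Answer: $-108$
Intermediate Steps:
$B = -108$ ($B = 18 \left(-6\right) = -108$)
$v{\left(O \right)} = 0$ ($v{\left(O \right)} = 3 \cdot 0 = 0$)
$B - 347 v{\left(12 \cdot 6 \right)} = -108 - 0 = -108 + 0 = -108$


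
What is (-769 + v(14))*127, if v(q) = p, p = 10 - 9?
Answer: -97536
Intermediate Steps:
p = 1
v(q) = 1
(-769 + v(14))*127 = (-769 + 1)*127 = -768*127 = -97536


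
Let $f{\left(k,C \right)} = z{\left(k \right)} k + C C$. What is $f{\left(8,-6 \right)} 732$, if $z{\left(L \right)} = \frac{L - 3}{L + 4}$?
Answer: $28792$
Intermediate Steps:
$z{\left(L \right)} = \frac{-3 + L}{4 + L}$
$f{\left(k,C \right)} = C^{2} + \frac{k \left(-3 + k\right)}{4 + k}$ ($f{\left(k,C \right)} = \frac{-3 + k}{4 + k} k + C C = \frac{k \left(-3 + k\right)}{4 + k} + C^{2} = C^{2} + \frac{k \left(-3 + k\right)}{4 + k}$)
$f{\left(8,-6 \right)} 732 = \frac{8 \left(-3 + 8\right) + \left(-6\right)^{2} \left(4 + 8\right)}{4 + 8} \cdot 732 = \frac{8 \cdot 5 + 36 \cdot 12}{12} \cdot 732 = \frac{40 + 432}{12} \cdot 732 = \frac{1}{12} \cdot 472 \cdot 732 = \frac{118}{3} \cdot 732 = 28792$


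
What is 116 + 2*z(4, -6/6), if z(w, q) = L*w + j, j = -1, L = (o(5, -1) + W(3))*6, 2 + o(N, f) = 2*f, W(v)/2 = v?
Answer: 210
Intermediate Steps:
W(v) = 2*v
o(N, f) = -2 + 2*f
L = 12 (L = ((-2 + 2*(-1)) + 2*3)*6 = ((-2 - 2) + 6)*6 = (-4 + 6)*6 = 2*6 = 12)
z(w, q) = -1 + 12*w (z(w, q) = 12*w - 1 = -1 + 12*w)
116 + 2*z(4, -6/6) = 116 + 2*(-1 + 12*4) = 116 + 2*(-1 + 48) = 116 + 2*47 = 116 + 94 = 210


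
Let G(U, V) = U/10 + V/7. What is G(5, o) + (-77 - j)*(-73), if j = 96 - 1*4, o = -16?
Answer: 172693/14 ≈ 12335.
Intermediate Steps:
G(U, V) = V/7 + U/10 (G(U, V) = U*(1/10) + V*(1/7) = U/10 + V/7 = V/7 + U/10)
j = 92 (j = 96 - 4 = 92)
G(5, o) + (-77 - j)*(-73) = ((1/7)*(-16) + (1/10)*5) + (-77 - 1*92)*(-73) = (-16/7 + 1/2) + (-77 - 92)*(-73) = -25/14 - 169*(-73) = -25/14 + 12337 = 172693/14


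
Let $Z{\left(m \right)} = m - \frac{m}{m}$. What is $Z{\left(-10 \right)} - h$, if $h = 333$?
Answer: $-344$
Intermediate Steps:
$Z{\left(m \right)} = -1 + m$ ($Z{\left(m \right)} = m - 1 = -1 + m$)
$Z{\left(-10 \right)} - h = \left(-1 - 10\right) - 333 = -11 - 333 = -344$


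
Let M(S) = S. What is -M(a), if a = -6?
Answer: 6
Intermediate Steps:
-M(a) = -1*(-6) = 6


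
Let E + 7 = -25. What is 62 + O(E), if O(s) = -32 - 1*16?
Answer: 14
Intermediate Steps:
E = -32 (E = -7 - 25 = -32)
O(s) = -48 (O(s) = -32 - 16 = -48)
62 + O(E) = 62 - 48 = 14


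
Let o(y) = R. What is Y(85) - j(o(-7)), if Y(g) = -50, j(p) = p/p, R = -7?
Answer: -51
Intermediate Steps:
o(y) = -7
j(p) = 1
Y(85) - j(o(-7)) = -50 - 1*1 = -50 - 1 = -51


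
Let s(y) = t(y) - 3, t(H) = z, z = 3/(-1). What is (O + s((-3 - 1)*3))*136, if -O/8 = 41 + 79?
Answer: -131376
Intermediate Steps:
O = -960 (O = -8*(41 + 79) = -8*120 = -960)
z = -3 (z = 3*(-1) = -3)
t(H) = -3
s(y) = -6 (s(y) = -3 - 3 = -6)
(O + s((-3 - 1)*3))*136 = (-960 - 6)*136 = -966*136 = -131376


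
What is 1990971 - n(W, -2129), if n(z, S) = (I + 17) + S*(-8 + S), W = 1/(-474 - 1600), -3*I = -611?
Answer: -7676768/3 ≈ -2.5589e+6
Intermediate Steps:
I = 611/3 (I = -1/3*(-611) = 611/3 ≈ 203.67)
W = -1/2074 (W = 1/(-2074) = -1/2074 ≈ -0.00048216)
n(z, S) = 662/3 + S*(-8 + S) (n(z, S) = (611/3 + 17) + S*(-8 + S) = 662/3 + S*(-8 + S))
1990971 - n(W, -2129) = 1990971 - (662/3 + (-2129)**2 - 8*(-2129)) = 1990971 - (662/3 + 4532641 + 17032) = 1990971 - 1*13649681/3 = 1990971 - 13649681/3 = -7676768/3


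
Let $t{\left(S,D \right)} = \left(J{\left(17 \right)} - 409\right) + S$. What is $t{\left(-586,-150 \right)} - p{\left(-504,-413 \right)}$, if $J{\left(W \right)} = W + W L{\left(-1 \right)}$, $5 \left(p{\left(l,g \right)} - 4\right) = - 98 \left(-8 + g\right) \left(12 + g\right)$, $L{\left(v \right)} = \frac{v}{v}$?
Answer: $\frac{16539633}{5} \approx 3.3079 \cdot 10^{6}$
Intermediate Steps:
$L{\left(v \right)} = 1$
$p{\left(l,g \right)} = 4 - \frac{98 \left(-8 + g\right) \left(12 + g\right)}{5}$ ($p{\left(l,g \right)} = 4 + \frac{\left(-98\right) \left(-8 + g\right) \left(12 + g\right)}{5} = 4 - \frac{98 \left(-8 + g\right) \left(12 + g\right)}{5}$)
$J{\left(W \right)} = 2 W$ ($J{\left(W \right)} = W + W 1 = W + W = 2 W$)
$t{\left(S,D \right)} = -375 + S$ ($t{\left(S,D \right)} = \left(2 \cdot 17 - 409\right) + S = \left(34 - 409\right) + S = -375 + S$)
$t{\left(-586,-150 \right)} - p{\left(-504,-413 \right)} = \left(-375 - 586\right) - \left(\frac{9428}{5} - - \frac{161896}{5} - \frac{98 \left(-413\right)^{2}}{5}\right) = -961 - \left(\frac{9428}{5} + \frac{161896}{5} - \frac{16715762}{5}\right) = -961 - - \frac{16544438}{5} = -961 + \frac{16544438}{5} = \frac{16539633}{5}$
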